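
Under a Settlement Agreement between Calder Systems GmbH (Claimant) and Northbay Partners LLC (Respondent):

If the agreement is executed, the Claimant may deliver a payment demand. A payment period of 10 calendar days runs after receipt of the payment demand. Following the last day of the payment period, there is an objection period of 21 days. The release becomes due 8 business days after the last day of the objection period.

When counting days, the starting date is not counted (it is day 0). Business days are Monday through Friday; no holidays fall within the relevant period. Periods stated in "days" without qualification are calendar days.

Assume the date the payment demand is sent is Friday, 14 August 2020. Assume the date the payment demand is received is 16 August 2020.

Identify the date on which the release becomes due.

28 September 2020

Adding 10 calendar days to 16 August 2020 gives 26 August 2020, which is the last day of the payment period.
The last day of the objection period: 26 August 2020 + 21 days = 16 September 2020.
The date on which the release becomes due: counting 8 business days from Wednesday, 16 September 2020 (Sep 17, Sep 18, Sep 21, Sep 22, Sep 23, Sep 24, Sep 25, Sep 28, skipping weekends) reaches Monday, 28 September 2020.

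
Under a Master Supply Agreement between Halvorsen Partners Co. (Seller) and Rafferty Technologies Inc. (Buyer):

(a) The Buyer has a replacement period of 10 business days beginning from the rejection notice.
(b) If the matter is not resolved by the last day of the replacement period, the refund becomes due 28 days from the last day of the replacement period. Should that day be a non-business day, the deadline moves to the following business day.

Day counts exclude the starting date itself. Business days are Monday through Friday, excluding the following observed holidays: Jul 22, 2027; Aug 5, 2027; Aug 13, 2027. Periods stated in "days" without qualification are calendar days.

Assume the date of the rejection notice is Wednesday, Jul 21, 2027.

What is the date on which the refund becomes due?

Sep 3, 2027

From Wednesday, Jul 21, 2027, 10 business days (Jul 23, Jul 26, Jul 27, Jul 28, Jul 29, Jul 30, Aug 2, Aug 3, Aug 4, Aug 6, skipping weekends and the listed holidays on Jul 22, Aug 5) brings us to Friday, Aug 6, 2027, which is the last day of the replacement period.
The date on which the refund becomes due: Aug 6, 2027 + 28 days = Sep 3, 2027. Sep 3, 2027 is a Friday and is not a listed holiday, so no roll-forward applies.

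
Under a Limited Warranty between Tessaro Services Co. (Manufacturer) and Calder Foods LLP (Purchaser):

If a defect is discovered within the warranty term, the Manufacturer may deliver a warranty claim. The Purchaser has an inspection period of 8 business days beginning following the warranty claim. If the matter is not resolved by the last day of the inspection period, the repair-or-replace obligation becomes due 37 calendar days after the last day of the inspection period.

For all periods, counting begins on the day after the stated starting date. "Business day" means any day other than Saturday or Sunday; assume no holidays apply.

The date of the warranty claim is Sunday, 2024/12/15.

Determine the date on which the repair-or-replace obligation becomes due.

The last day of the inspection period: counting 8 business days from Sunday, 2024/12/15 (Dec 16, Dec 17, Dec 18, Dec 19, Dec 20, Dec 23, Dec 24, Dec 25, skipping weekends) reaches Wednesday, 2024/12/25.
Adding 37 calendar days to 2024/12/25 gives 2025/01/31, which is the date on which the repair-or-replace obligation becomes due.

2025/01/31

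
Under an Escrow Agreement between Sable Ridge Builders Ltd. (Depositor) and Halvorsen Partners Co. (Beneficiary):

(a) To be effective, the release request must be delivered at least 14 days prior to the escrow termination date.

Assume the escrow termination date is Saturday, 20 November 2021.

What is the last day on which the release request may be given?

6 November 2021

Counting back 14 calendar days from 20 November 2021 gives 6 November 2021.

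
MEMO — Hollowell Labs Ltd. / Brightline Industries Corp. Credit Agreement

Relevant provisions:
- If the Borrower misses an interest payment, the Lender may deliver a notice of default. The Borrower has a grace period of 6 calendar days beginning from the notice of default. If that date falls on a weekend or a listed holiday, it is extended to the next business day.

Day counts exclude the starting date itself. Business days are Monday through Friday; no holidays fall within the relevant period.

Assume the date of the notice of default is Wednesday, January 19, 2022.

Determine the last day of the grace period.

The last day of the grace period: 6 calendar days after January 19, 2022 is January 25, 2022. January 25, 2022 is a Tuesday, so no roll-forward applies.

January 25, 2022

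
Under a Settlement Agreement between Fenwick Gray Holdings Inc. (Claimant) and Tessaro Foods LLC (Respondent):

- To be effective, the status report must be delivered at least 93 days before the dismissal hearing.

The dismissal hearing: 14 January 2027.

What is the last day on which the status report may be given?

13 October 2026

Counting back 93 calendar days from 14 January 2027 gives 13 October 2026.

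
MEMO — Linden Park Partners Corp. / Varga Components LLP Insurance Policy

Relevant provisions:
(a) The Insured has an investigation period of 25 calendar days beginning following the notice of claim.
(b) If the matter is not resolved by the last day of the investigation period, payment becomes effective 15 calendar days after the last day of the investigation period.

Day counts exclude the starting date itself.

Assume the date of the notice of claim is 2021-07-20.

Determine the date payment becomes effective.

2021-08-29

The last day of the investigation period: 2021-07-20 + 25 days = 2021-08-14.
The date payment becomes effective: 2021-08-14 + 15 days = 2021-08-29.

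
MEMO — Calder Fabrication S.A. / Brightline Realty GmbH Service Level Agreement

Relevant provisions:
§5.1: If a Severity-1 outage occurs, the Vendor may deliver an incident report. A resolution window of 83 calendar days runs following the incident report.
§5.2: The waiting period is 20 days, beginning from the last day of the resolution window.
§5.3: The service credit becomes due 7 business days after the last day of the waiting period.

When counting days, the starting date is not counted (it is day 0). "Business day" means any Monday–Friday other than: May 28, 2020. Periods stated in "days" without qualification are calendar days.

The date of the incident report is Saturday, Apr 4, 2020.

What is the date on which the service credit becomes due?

Jul 27, 2020

Adding 83 calendar days to Apr 4, 2020 gives Jun 26, 2020, which is the last day of the resolution window.
Adding 20 calendar days to Jun 26, 2020 gives Jul 16, 2020, which is the last day of the waiting period.
The date on which the service credit becomes due: counting 7 business days from Thursday, Jul 16, 2020 (Jul 17, Jul 20, Jul 21, Jul 22, Jul 23, Jul 24, Jul 27, skipping weekends) reaches Monday, Jul 27, 2020.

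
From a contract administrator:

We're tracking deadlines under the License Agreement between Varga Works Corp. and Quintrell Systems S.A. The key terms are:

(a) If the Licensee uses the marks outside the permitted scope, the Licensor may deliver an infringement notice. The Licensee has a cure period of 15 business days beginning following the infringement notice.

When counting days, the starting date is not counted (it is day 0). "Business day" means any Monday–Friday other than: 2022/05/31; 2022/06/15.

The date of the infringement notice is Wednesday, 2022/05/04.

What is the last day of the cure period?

The last day of the cure period: counting 15 business days from Wednesday, 2022/05/04 (May 5, May 6, May 9, May 10, …, May 23, May 24, May 25, skipping weekends) reaches Wednesday, 2022/05/25.

2022/05/25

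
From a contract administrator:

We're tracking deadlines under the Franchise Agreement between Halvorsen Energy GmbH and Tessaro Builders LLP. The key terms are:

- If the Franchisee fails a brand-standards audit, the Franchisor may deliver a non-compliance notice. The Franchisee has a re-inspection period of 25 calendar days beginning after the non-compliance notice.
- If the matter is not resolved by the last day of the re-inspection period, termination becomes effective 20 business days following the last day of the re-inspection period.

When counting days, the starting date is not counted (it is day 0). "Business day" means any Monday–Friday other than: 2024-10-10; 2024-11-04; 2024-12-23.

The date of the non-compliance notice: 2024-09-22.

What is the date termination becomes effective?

2024-11-15

The last day of the re-inspection period: 2024-09-22 + 25 days = 2024-10-17.
From Thursday, 2024-10-17, 20 business days (Oct 18, Oct 21, Oct 22, Oct 23, …, Nov 13, Nov 14, Nov 15, skipping weekends and the listed holiday on Nov 4) brings us to Friday, 2024-11-15, which is the date termination becomes effective.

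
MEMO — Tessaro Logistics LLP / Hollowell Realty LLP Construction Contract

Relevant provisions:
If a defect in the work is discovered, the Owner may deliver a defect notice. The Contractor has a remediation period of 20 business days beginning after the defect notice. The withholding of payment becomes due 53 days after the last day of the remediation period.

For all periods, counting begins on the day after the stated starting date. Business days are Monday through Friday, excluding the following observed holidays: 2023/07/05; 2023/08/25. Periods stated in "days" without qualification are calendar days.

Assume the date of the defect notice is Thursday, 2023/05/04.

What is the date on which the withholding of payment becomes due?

2023/07/24

From Thursday, 2023/05/04, 20 business days (May 5, May 8, May 9, May 10, …, May 30, May 31, Jun 1, skipping weekends) brings us to Thursday, 2023/06/01, which is the last day of the remediation period.
The date on which the withholding of payment becomes due: 2023/06/01 + 53 days = 2023/07/24.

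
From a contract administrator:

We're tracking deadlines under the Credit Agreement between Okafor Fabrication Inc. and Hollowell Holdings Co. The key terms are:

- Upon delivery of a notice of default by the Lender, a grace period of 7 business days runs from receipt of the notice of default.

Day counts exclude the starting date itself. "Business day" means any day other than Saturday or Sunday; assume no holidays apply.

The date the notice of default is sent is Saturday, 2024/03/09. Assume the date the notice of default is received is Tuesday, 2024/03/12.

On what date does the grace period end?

From Tuesday, 2024/03/12, 7 business days (Mar 13, Mar 14, Mar 15, Mar 18, Mar 19, Mar 20, Mar 21, skipping weekends) brings us to Thursday, 2024/03/21, which is the last day of the grace period.

2024/03/21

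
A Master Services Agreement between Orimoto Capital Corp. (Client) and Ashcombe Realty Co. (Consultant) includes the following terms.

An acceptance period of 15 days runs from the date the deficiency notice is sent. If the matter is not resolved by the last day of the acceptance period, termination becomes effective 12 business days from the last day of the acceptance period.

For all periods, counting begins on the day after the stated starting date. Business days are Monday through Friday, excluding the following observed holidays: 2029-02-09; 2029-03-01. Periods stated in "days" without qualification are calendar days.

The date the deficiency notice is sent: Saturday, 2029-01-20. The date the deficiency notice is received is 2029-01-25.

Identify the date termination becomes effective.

2029-02-21

The last day of the acceptance period: 15 calendar days after 2029-01-20 is 2029-02-04.
The date termination becomes effective: counting 12 business days from Sunday, 2029-02-04 (Feb 5, Feb 6, Feb 7, Feb 8, …, Feb 19, Feb 20, Feb 21, skipping weekends and the listed holiday on Feb 9) reaches Wednesday, 2029-02-21.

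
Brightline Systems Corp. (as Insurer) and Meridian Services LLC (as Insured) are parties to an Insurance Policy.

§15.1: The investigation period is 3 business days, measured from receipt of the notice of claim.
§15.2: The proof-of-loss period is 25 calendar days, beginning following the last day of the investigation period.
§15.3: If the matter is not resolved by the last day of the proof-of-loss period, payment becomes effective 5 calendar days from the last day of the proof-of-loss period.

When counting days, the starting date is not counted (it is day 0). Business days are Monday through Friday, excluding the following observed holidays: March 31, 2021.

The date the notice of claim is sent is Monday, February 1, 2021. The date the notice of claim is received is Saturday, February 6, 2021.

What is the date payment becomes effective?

March 12, 2021

From Saturday, February 6, 2021, 3 business days (Feb 8, Feb 9, Feb 10, skipping weekends) brings us to Wednesday, February 10, 2021, which is the last day of the investigation period.
Adding 25 calendar days to February 10, 2021 gives March 7, 2021, which is the last day of the proof-of-loss period.
Adding 5 calendar days to March 7, 2021 gives March 12, 2021, which is the date payment becomes effective.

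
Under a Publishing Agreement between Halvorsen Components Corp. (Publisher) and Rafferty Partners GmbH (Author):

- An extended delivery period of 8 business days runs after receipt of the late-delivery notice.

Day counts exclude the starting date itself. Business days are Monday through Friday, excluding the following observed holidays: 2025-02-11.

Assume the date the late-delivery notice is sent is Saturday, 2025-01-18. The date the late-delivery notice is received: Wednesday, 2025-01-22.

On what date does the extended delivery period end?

From Wednesday, 2025-01-22, 8 business days (Jan 23, Jan 24, Jan 27, Jan 28, Jan 29, Jan 30, Jan 31, Feb 3, skipping weekends) brings us to Monday, 2025-02-03, which is the last day of the extended delivery period.

2025-02-03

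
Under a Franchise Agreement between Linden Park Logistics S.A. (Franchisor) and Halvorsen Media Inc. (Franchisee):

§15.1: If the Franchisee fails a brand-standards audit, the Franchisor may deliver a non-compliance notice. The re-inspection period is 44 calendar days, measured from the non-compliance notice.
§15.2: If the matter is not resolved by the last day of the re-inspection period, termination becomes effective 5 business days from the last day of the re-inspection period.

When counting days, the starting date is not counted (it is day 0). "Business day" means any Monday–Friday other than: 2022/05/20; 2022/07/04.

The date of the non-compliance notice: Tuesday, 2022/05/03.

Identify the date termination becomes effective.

2022/06/23

The last day of the re-inspection period: 2022/05/03 + 44 days = 2022/06/16.
From Thursday, 2022/06/16, 5 business days (Jun 17, Jun 20, Jun 21, Jun 22, Jun 23, skipping weekends) brings us to Thursday, 2022/06/23, which is the date termination becomes effective.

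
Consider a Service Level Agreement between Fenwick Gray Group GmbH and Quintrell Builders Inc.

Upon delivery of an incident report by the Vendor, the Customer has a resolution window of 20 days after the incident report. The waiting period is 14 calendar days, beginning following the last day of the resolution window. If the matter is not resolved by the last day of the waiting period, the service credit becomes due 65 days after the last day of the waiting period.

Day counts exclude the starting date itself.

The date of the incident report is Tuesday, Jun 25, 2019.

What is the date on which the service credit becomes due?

Oct 2, 2019

Adding 20 calendar days to Jun 25, 2019 gives Jul 15, 2019, which is the last day of the resolution window.
The last day of the waiting period: 14 calendar days after Jul 15, 2019 is Jul 29, 2019.
Adding 65 calendar days to Jul 29, 2019 gives Oct 2, 2019, which is the date on which the service credit becomes due.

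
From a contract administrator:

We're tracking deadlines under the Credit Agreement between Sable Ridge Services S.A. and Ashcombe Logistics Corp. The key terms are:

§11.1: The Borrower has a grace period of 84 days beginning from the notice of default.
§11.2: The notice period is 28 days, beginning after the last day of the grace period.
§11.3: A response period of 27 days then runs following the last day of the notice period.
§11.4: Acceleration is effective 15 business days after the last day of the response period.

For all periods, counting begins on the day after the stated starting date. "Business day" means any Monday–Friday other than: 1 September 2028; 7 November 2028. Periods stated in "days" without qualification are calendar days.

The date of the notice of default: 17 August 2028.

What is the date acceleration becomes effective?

24 January 2029

The last day of the grace period: 84 calendar days after 17 August 2028 is 9 November 2028.
Adding 28 calendar days to 9 November 2028 gives 7 December 2028, which is the last day of the notice period.
The last day of the response period: 7 December 2028 + 27 days = 3 January 2029.
The date acceleration becomes effective: counting 15 business days from Wednesday, 3 January 2029 (Jan 4, Jan 5, Jan 8, Jan 9, …, Jan 22, Jan 23, Jan 24, skipping weekends) reaches Wednesday, 24 January 2029.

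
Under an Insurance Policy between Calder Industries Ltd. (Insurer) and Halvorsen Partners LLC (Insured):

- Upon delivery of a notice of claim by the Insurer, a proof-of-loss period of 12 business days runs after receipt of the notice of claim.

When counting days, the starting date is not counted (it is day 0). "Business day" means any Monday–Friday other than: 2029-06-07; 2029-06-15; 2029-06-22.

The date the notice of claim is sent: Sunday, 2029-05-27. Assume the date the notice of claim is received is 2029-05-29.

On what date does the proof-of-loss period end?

2029-06-18

From Tuesday, 2029-05-29, 12 business days (May 30, May 31, Jun 1, Jun 4, …, Jun 13, Jun 14, Jun 18, skipping weekends and the listed holidays on Jun 7, Jun 15) brings us to Monday, 2029-06-18, which is the last day of the proof-of-loss period.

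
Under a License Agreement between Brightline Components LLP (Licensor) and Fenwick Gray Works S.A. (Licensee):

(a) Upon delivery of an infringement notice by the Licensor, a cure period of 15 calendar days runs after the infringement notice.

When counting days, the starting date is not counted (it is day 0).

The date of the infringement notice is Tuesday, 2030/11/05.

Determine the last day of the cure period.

2030/11/20

Adding 15 calendar days to 2030/11/05 gives 2030/11/20, which is the last day of the cure period.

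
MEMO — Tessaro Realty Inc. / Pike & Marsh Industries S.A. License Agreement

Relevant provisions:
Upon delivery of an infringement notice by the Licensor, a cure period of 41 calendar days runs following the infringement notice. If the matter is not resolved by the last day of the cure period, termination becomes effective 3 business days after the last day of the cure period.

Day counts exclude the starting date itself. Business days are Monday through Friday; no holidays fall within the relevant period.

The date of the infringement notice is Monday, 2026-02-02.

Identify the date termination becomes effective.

2026-03-18

The last day of the cure period: 2026-02-02 + 41 days = 2026-03-15.
The date termination becomes effective: 3 business days after Sunday, 2026-03-15, skipping weekends — Mar 16, Mar 17, Mar 18 — lands on Wednesday, 2026-03-18.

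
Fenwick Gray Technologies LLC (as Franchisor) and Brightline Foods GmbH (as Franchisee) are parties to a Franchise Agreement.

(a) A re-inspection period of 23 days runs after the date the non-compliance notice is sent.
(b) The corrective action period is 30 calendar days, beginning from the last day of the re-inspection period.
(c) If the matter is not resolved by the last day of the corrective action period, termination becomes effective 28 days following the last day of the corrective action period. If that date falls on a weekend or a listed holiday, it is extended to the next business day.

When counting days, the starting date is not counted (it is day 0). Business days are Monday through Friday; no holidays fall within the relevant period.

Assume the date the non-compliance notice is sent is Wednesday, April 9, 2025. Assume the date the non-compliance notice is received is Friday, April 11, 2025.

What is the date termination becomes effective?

Adding 23 calendar days to April 9, 2025 gives May 2, 2025, which is the last day of the re-inspection period.
The last day of the corrective action period: 30 calendar days after May 2, 2025 is June 1, 2025.
Adding 28 calendar days to June 1, 2025 gives June 29, 2025, which is the date termination becomes effective. That falls on a Sunday, so it rolls to the next business day, Monday, June 30, 2025.

June 30, 2025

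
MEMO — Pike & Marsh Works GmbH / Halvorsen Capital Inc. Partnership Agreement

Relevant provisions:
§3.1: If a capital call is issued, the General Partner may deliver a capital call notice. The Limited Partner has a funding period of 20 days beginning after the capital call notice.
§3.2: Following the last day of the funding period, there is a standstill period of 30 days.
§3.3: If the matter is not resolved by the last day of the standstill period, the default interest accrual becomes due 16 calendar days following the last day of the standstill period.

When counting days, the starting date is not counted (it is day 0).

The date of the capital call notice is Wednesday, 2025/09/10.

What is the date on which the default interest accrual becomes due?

Adding 20 calendar days to 2025/09/10 gives 2025/09/30, which is the last day of the funding period.
The last day of the standstill period: 30 calendar days after 2025/09/30 is 2025/10/30.
The date on which the default interest accrual becomes due: 16 calendar days after 2025/10/30 is 2025/11/15.

2025/11/15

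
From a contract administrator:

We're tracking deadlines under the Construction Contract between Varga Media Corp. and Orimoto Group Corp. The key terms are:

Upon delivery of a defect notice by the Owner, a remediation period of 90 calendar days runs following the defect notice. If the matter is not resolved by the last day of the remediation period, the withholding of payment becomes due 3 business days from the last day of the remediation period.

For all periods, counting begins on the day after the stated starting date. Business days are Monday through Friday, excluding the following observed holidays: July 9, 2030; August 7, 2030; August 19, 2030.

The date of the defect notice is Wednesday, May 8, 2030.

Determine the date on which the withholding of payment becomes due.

The last day of the remediation period: May 8, 2030 + 90 days = August 6, 2030.
From Tuesday, August 6, 2030, 3 business days (Aug 8, Aug 9, Aug 12, skipping weekends and the listed holiday on Aug 7) brings us to Monday, August 12, 2030, which is the date on which the withholding of payment becomes due.

August 12, 2030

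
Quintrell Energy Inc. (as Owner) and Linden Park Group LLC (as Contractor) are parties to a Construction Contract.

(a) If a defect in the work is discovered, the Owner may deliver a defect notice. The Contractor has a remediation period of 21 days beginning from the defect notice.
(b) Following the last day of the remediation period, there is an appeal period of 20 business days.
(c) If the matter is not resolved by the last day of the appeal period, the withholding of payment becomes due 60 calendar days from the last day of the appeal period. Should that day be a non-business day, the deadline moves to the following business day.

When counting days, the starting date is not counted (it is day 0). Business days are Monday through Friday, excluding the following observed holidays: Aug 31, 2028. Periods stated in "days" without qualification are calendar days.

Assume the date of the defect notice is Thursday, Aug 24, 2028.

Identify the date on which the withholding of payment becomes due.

The last day of the remediation period: Aug 24, 2028 + 21 days = Sep 14, 2028.
From Thursday, Sep 14, 2028, 20 business days (Sep 15, Sep 18, Sep 19, Sep 20, …, Oct 10, Oct 11, Oct 12, skipping weekends) brings us to Thursday, Oct 12, 2028, which is the last day of the appeal period.
The date on which the withholding of payment becomes due: 60 calendar days after Oct 12, 2028 is Dec 11, 2028. Dec 11, 2028 is a Monday and is not a listed holiday, so no roll-forward applies.

Dec 11, 2028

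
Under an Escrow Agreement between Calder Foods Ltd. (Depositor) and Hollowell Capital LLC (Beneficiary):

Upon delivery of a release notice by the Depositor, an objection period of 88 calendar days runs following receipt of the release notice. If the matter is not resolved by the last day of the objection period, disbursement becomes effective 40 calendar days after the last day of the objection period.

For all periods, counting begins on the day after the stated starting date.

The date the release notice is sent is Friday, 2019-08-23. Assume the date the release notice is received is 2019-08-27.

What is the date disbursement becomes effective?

The last day of the objection period: 2019-08-27 + 88 days = 2019-11-23.
The date disbursement becomes effective: 2019-11-23 + 40 days = 2020-01-02.

2020-01-02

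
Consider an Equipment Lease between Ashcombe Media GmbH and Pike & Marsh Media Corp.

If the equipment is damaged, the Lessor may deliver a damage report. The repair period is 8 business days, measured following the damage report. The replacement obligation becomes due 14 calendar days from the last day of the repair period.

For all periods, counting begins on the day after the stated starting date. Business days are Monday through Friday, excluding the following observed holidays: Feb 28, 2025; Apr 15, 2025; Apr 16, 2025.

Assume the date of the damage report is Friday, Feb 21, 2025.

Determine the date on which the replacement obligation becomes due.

Mar 20, 2025

From Friday, Feb 21, 2025, 8 business days (Feb 24, Feb 25, Feb 26, Feb 27, Mar 3, Mar 4, Mar 5, Mar 6, skipping weekends and the listed holiday on Feb 28) brings us to Thursday, Mar 6, 2025, which is the last day of the repair period.
Adding 14 calendar days to Mar 6, 2025 gives Mar 20, 2025, which is the date on which the replacement obligation becomes due.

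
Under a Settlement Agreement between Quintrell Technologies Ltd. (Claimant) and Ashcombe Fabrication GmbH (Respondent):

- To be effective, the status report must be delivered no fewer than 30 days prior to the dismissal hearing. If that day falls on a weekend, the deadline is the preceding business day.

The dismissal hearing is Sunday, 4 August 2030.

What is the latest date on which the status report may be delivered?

5 July 2030

Counting back 30 calendar days from 4 August 2030 gives 5 July 2030. That is a Friday, so no adjustment is needed.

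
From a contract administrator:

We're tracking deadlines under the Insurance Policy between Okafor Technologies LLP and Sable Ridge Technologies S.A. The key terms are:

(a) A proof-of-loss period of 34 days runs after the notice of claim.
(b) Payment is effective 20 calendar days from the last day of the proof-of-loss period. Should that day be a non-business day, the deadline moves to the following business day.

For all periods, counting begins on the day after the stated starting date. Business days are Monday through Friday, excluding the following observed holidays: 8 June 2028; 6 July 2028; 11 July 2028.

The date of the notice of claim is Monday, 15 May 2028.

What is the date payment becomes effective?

The last day of the proof-of-loss period: 15 May 2028 + 34 days = 18 June 2028.
Adding 20 calendar days to 18 June 2028 gives 8 July 2028, which is the date payment becomes effective. That falls on a Saturday, so it rolls to the next business day, Monday, 10 July 2028.

10 July 2028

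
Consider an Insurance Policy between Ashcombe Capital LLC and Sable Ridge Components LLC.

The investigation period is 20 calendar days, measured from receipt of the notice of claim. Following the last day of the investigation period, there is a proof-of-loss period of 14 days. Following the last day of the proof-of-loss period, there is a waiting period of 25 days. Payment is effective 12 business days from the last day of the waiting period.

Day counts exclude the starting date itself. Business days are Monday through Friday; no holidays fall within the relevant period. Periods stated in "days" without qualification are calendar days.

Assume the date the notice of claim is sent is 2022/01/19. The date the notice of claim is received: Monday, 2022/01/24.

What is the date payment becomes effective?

2022/04/11

Adding 20 calendar days to 2022/01/24 gives 2022/02/13, which is the last day of the investigation period.
The last day of the proof-of-loss period: 2022/02/13 + 14 days = 2022/02/27.
The last day of the waiting period: 2022/02/27 + 25 days = 2022/03/24.
The date payment becomes effective: counting 12 business days from Thursday, 2022/03/24 (Mar 25, Mar 28, Mar 29, Mar 30, …, Apr 7, Apr 8, Apr 11, skipping weekends) reaches Monday, 2022/04/11.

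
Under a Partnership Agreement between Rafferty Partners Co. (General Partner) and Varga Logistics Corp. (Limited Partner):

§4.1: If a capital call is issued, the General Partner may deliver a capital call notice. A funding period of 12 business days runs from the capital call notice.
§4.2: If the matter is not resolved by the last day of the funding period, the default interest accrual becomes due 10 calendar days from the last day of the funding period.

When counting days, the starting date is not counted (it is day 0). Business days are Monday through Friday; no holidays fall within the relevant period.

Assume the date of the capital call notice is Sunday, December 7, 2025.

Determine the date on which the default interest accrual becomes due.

January 2, 2026

The last day of the funding period: counting 12 business days from Sunday, December 7, 2025 (Dec 8, Dec 9, Dec 10, Dec 11, …, Dec 19, Dec 22, Dec 23, skipping weekends) reaches Tuesday, December 23, 2025.
The date on which the default interest accrual becomes due: December 23, 2025 + 10 days = January 2, 2026.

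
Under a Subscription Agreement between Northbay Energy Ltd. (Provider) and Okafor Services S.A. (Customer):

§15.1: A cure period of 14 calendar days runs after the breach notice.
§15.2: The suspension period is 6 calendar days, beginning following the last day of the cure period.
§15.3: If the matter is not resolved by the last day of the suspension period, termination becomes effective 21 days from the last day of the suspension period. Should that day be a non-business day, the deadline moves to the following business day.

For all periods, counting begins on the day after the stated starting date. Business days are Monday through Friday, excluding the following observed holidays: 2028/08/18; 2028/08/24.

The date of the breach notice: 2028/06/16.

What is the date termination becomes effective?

2028/07/27

The last day of the cure period: 14 calendar days after 2028/06/16 is 2028/06/30.
The last day of the suspension period: 2028/06/30 + 6 days = 2028/07/06.
The date termination becomes effective: 2028/07/06 + 21 days = 2028/07/27. 2028/07/27 is a Thursday and is not a listed holiday, so no roll-forward applies.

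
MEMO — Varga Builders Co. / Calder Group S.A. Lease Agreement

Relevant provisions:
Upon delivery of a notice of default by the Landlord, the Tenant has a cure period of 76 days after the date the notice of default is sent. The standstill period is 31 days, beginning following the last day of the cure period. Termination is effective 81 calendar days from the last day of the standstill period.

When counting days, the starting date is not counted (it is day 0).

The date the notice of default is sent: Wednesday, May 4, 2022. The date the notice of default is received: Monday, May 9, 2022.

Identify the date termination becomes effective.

The last day of the cure period: May 4, 2022 + 76 days = Jul 19, 2022.
The last day of the standstill period: Jul 19, 2022 + 31 days = Aug 19, 2022.
The date termination becomes effective: Aug 19, 2022 + 81 days = Nov 8, 2022.

Nov 8, 2022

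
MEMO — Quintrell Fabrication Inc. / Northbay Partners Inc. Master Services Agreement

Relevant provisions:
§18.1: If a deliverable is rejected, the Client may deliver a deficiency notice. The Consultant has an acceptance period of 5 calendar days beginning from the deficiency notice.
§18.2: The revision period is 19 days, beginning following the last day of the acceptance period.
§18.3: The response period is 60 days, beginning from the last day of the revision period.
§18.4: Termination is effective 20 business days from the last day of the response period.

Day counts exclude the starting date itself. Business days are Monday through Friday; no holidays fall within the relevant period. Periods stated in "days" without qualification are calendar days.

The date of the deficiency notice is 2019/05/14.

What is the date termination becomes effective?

The last day of the acceptance period: 5 calendar days after 2019/05/14 is 2019/05/19.
Adding 19 calendar days to 2019/05/19 gives 2019/06/07, which is the last day of the revision period.
The last day of the response period: 2019/06/07 + 60 days = 2019/08/06.
The date termination becomes effective: 20 business days after Tuesday, 2019/08/06, skipping weekends — Aug 7, Aug 8, Aug 9, Aug 12, …, Aug 30, Sep 2, Sep 3 — lands on Tuesday, 2019/09/03.

2019/09/03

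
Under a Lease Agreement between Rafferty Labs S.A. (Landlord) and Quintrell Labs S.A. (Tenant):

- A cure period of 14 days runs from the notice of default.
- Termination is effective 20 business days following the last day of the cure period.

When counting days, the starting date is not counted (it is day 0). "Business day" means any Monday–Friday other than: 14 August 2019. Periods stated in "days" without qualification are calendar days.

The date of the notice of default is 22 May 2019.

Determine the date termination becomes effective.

3 July 2019

Adding 14 calendar days to 22 May 2019 gives 5 June 2019, which is the last day of the cure period.
The date termination becomes effective: counting 20 business days from Wednesday, 5 June 2019 (Jun 6, Jun 7, Jun 10, Jun 11, …, Jul 1, Jul 2, Jul 3, skipping weekends) reaches Wednesday, 3 July 2019.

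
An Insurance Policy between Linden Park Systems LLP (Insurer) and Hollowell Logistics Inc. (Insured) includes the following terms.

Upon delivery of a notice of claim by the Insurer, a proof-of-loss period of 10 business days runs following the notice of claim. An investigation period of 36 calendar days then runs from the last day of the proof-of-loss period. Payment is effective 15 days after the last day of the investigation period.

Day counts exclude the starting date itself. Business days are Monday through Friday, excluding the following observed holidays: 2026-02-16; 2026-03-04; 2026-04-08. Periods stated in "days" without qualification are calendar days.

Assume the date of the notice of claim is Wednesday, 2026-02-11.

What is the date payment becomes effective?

2026-04-18

From Wednesday, 2026-02-11, 10 business days (Feb 12, Feb 13, Feb 17, Feb 18, Feb 19, Feb 20, Feb 23, Feb 24, Feb 25, Feb 26, skipping weekends and the listed holiday on Feb 16) brings us to Thursday, 2026-02-26, which is the last day of the proof-of-loss period.
The last day of the investigation period: 2026-02-26 + 36 days = 2026-04-03.
Adding 15 calendar days to 2026-04-03 gives 2026-04-18, which is the date payment becomes effective.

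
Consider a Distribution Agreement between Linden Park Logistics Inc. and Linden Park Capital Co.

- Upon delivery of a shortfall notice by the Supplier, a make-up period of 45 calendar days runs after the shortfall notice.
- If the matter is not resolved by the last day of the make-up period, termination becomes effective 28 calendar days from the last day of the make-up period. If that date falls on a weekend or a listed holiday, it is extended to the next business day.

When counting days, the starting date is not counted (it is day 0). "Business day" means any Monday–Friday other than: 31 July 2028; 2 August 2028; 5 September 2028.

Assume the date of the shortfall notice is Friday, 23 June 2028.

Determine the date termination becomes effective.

4 September 2028

The last day of the make-up period: 45 calendar days after 23 June 2028 is 7 August 2028.
The date termination becomes effective: 28 calendar days after 7 August 2028 is 4 September 2028. 4 September 2028 is a Monday and is not a listed holiday, so no roll-forward applies.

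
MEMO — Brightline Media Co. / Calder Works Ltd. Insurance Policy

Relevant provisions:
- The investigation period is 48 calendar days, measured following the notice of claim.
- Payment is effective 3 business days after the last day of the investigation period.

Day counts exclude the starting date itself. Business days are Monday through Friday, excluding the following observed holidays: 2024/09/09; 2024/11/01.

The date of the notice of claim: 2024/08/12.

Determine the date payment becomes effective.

2024/10/02

The last day of the investigation period: 48 calendar days after 2024/08/12 is 2024/09/29.
The date payment becomes effective: 3 business days after Sunday, 2024/09/29, skipping weekends — Sep 30, Oct 1, Oct 2 — lands on Wednesday, 2024/10/02.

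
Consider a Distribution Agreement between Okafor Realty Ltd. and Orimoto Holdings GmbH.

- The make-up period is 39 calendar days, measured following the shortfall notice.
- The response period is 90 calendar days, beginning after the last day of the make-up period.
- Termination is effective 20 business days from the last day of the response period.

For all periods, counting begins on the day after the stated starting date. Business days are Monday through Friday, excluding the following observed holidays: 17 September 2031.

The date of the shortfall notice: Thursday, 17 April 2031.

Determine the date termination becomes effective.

Adding 39 calendar days to 17 April 2031 gives 26 May 2031, which is the last day of the make-up period.
The last day of the response period: 26 May 2031 + 90 days = 24 August 2031.
The date termination becomes effective: 20 business days after Sunday, 24 August 2031, skipping weekends and the listed holiday on Sep 17 — Aug 25, Aug 26, Aug 27, Aug 28, …, Sep 18, Sep 19, Sep 22 — lands on Monday, 22 September 2031.

22 September 2031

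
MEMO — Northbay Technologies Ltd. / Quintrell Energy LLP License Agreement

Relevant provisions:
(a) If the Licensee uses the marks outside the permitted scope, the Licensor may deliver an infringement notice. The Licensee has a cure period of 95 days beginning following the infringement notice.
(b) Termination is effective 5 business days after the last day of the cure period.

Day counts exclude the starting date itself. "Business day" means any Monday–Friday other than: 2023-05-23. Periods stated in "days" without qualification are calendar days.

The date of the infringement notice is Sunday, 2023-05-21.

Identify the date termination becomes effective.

2023-08-31

Adding 95 calendar days to 2023-05-21 gives 2023-08-24, which is the last day of the cure period.
From Thursday, 2023-08-24, 5 business days (Aug 25, Aug 28, Aug 29, Aug 30, Aug 31, skipping weekends) brings us to Thursday, 2023-08-31, which is the date termination becomes effective.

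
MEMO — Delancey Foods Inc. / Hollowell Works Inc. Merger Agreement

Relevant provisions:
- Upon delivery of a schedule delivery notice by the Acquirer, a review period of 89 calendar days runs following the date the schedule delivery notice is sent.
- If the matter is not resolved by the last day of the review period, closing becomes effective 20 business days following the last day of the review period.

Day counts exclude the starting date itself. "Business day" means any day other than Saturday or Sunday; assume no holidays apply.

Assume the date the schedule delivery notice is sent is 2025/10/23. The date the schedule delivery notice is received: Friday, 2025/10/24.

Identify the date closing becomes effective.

2026/02/17

The last day of the review period: 89 calendar days after 2025/10/23 is 2026/01/20.
The date closing becomes effective: 20 business days after Tuesday, 2026/01/20, skipping weekends — Jan 21, Jan 22, Jan 23, Jan 26, …, Feb 13, Feb 16, Feb 17 — lands on Tuesday, 2026/02/17.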